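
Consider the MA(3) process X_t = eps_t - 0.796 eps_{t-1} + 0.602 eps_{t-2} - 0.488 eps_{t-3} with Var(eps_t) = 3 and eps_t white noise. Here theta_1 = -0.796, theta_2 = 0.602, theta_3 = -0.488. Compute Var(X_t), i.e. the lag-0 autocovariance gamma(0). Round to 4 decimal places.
\gamma(0) = 6.7025

For an MA(q) process X_t = eps_t + sum_i theta_i eps_{t-i} with
Var(eps_t) = sigma^2, the variance is
  gamma(0) = sigma^2 * (1 + sum_i theta_i^2).
  sum_i theta_i^2 = (-0.796)^2 + (0.602)^2 + (-0.488)^2 = 0.633616 + 0.362404 + 0.238144 = 1.234164.
  gamma(0) = 3 * (1 + 1.234164) = 3 * 2.234164 = 6.702492, which rounds to 6.7025.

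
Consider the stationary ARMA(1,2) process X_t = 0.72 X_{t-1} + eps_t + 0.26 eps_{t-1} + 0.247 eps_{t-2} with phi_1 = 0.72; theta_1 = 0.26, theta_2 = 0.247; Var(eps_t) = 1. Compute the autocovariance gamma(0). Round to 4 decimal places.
\gamma(0) = 3.8446

Multiply the model equation by X_{t-k} and take expectations. With theta_0 = psi_0 = 1 and psi_j the MA(infinity) weights, this gives
  gamma(k) - sum_i phi_i gamma(k-i) = c_k,
  c_k = sigma^2 * sum_{j=k..q} theta_j psi_{j-k}   (c_k = 0 for k > q),
using gamma(-m) = gamma(m).
psi-weights needed (psi_j = theta_j + sum_i phi_i psi_{j-i}):
  psi_1 = theta_1 + phi_1 = 0.26 + (0.72) = 0.98
  psi_2 = theta_2 + phi_1 psi_1 = 0.247 + (0.72)(0.98) = 0.9526
Right-hand sides:
  c_0 = sigma^2 (1 + theta_1 psi_1 + theta_2 psi_2) = 1 * (1 + (0.26)(0.98) + (0.247)(0.9526)) = 1 * 1.490092 = 1.490092
  c_1 = sigma^2 (theta_1 + theta_2 psi_1) = 1 * (0.26 + (0.247)(0.98)) = 0.50206
  c_2 = sigma^2 theta_2 = 1 * (0.247) = 0.247
Equations for k = 0 and k = 1 (AR order 1):
  gamma(0) = phi_1 gamma(1) + c_0
  gamma(1) = phi_1 gamma(0) + c_1
Substituting the second into the first: gamma(0) (1 - phi_1^2) = c_0 + phi_1 c_1, so
  gamma(0) = (c_0 + phi_1 c_1) / (1 - phi_1^2) = (1.490092 + (0.72)(0.50206)) / (1 - (0.72)^2) = 1.851575 / 0.4816 = 3.844633.
Therefore gamma(0) = 3.8446 (to 4 decimal places).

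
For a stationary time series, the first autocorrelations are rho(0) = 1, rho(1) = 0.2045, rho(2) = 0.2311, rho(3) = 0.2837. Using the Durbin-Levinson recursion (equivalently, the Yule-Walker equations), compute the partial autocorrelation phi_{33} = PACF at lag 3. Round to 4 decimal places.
\phi_{33} = 0.2230

The PACF at lag k is phi_{kk}, the last component of the solution
to the Yule-Walker system G_k phi = r_k where
  (G_k)_{ij} = rho(|i - j|), (r_k)_i = rho(i), i,j = 1..k.
Equivalently, Durbin-Levinson gives phi_{kk} iteratively:
  phi_{11} = rho(1)
  phi_{kk} = [rho(k) - sum_{j=1..k-1} phi_{k-1,j} rho(k-j)]
            / [1 - sum_{j=1..k-1} phi_{k-1,j} rho(j)],
  phi_{k,j} = phi_{k-1,j} - phi_{kk} phi_{k-1,k-j},  j = 1..k-1.
Step k = 1:
  phi_11 = rho(1) = 0.2045.
Step k = 2:
  phi_22 = [rho(2) - phi_11 rho(1)] / [1 - phi_11 rho(1)] = [0.2311 - (0.2045)(0.2045)] / [1 - (0.2045)(0.2045)]
         = 0.18927975 / 0.95817975 = 0.197541.
  Update: phi_21 = phi_11 - phi_22 phi_11 = 0.2045 - (0.197541)(0.2045) = 0.164103.
Step k = 3:
  phi_33 = [rho(3) - phi_21 rho(2) - phi_22 rho(1)] / [1 - phi_21 rho(1) - phi_22 rho(2)]
    numerator   = 0.2837 - (0.164103)(0.2311) - (0.197541)(0.2045) = 0.2053787
    denominator = 1 - (0.164103)(0.2045) - (0.197541)(0.2311) = 0.92078925
  phi_33 = 0.2053787 / 0.92078925 = 0.223.
Therefore phi_{33} = 0.2230.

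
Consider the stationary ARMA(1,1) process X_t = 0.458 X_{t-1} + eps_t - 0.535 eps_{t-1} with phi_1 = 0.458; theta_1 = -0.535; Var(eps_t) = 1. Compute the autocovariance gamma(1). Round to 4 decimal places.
\gamma(1) = -0.0736

Multiply the model equation by X_{t-k} and take expectations. With theta_0 = psi_0 = 1 and psi_j the MA(infinity) weights, this gives
  gamma(k) - sum_i phi_i gamma(k-i) = c_k,
  c_k = sigma^2 * sum_{j=k..q} theta_j psi_{j-k}   (c_k = 0 for k > q),
using gamma(-m) = gamma(m).
psi-weights needed (psi_j = theta_j + sum_i phi_i psi_{j-i}):
  psi_1 = theta_1 + phi_1 = -0.535 + (0.458) = -0.077
Right-hand sides:
  c_0 = sigma^2 (1 + theta_1 psi_1) = 1 * (1 + (-0.535)(-0.077)) = 1 * 1.041195 = 1.041195
  c_1 = sigma^2 theta_1 = 1 * (-0.535) = -0.535
  c_2 = 0
Equations for k = 0 and k = 1 (AR order 1):
  gamma(0) = phi_1 gamma(1) + c_0
  gamma(1) = phi_1 gamma(0) + c_1
Substituting the second into the first: gamma(0) (1 - phi_1^2) = c_0 + phi_1 c_1, so
  gamma(0) = (c_0 + phi_1 c_1) / (1 - phi_1^2) = (1.041195 + (0.458)(-0.535)) / (1 - (0.458)^2) = 0.796165 / 0.790236 = 1.007503.
  gamma(1) = phi_1 gamma(0) + c_1 = (0.458)(1.007503) + (-0.535) = -0.073564.
Therefore gamma(1) = -0.0736 (to 4 decimal places).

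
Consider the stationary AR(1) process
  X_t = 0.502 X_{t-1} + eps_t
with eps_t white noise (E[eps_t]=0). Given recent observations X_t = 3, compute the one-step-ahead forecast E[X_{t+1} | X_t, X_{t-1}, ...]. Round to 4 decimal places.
E[X_{t+1} \mid \mathcal F_t] = 1.5060

For an AR(p) model X_t = c + sum_i phi_i X_{t-i} + eps_t, the
one-step-ahead conditional mean is
  E[X_{t+1} | X_t, ...] = c + sum_i phi_i X_{t+1-i}.
Substitute known values:
  E[X_{t+1} | ...] = (0.502) * (3)
                   = 1.5060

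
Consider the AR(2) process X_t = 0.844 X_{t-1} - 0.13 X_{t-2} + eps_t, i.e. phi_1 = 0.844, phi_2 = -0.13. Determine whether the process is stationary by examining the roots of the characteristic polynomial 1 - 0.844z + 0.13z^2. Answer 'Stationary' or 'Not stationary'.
\text{Stationary}

The AR(p) characteristic polynomial is P(z) = 1 - 0.844z + 0.13z^2.
Stationarity requires all roots to lie outside the unit circle, i.e. |z| > 1 for every root.
Set 1 + (-0.844) z + (0.13) z^2 = 0, i.e. a z^2 + b z + c = 0 with a = 0.13, b = -0.844, c = 1.
Discriminant D = b^2 - 4ac = (-0.844)^2 - 4*(0.13)*1 = 0.712336 - (0.52) = 0.192336.
D >= 0, so the roots are real: z = (-b +/- sqrt(D)) / (2a) = (0.844 +/- 0.438561) / (0.26).
  z_1 = (0.844 + 0.438561) / (0.26) = 4.9329,   |z_1| = 4.9329.
  z_2 = (0.844 - 0.438561) / (0.26) = 1.5594,   |z_2| = 1.5594.
Moduli of all roots: 4.9329, 1.5594.
All moduli strictly greater than 1? Yes.
Verdict: Stationary.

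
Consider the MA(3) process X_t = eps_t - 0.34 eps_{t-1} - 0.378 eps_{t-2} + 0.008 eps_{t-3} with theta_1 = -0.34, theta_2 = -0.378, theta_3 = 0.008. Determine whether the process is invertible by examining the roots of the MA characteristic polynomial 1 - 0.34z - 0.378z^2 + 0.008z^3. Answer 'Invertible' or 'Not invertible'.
\text{Invertible}

The MA(q) characteristic polynomial is P(z) = 1 - 0.34z - 0.378z^2 + 0.008z^3.
Invertibility requires all roots to lie outside the unit circle, i.e. |z| > 1 for every root.
Degree 3: look for a simple real root z0 first, then factor out (1 - z/z0) and solve the remaining quadratic.
Testing z0 = 1.25: P(1.25) = 1 + (-0.34)(1.25) + (-0.378)(1.25)^2 + (0.008)(1.25)^3
  = 1 + (-0.425) + (-0.590625) + (0.015625) = 0.  So z_0 = 1.25 is a root, |z_0| = 1.25.
Divide out the factor (1 - 0.8 z) = (1 - z/z0) (since 1/z0 = 0.8):
  P(z) = (1 - 0.8 z)(1 + (0.46) z + (-0.01) z^2)
  [check: z-coef 0.46 - (0.8) = -0.34; z^2-coef -0.01 - (0.8)(0.46) = -0.378; z^3-coef -(0.8)(-0.01) = 0.008.]
Remaining roots from the quadratic factor 1 + (0.46) z + (-0.01) z^2:
  Set 1 + (0.46) z + (-0.01) z^2 = 0, i.e. a z^2 + b z + c = 0 with a = -0.01, b = 0.46, c = 1.
  Discriminant D = b^2 - 4ac = (0.46)^2 - 4*(-0.01)*1 = 0.2116 - (-0.04) = 0.2516.
  D >= 0, so the roots are real: z = (-b +/- sqrt(D)) / (2a) = (-0.46 +/- 0.501597) / (-0.02).
    z_1 = (-0.46 + 0.501597) / (-0.02) = -2.0799,   |z_1| = 2.0799.
    z_2 = (-0.46 - 0.501597) / (-0.02) = 48.0799,   |z_2| = 48.0799.
Moduli of all roots: 1.2500, 2.0799, 48.0799.
All moduli strictly greater than 1? Yes.
Verdict: Invertible.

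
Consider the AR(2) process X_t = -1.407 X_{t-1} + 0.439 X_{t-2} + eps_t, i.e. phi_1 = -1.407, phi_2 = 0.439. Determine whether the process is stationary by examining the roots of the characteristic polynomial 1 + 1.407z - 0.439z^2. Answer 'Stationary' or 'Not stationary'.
\text{Not stationary}

The AR(p) characteristic polynomial is P(z) = 1 + 1.407z - 0.439z^2.
Stationarity requires all roots to lie outside the unit circle, i.e. |z| > 1 for every root.
Set 1 + (1.407) z + (-0.439) z^2 = 0, i.e. a z^2 + b z + c = 0 with a = -0.439, b = 1.407, c = 1.
Discriminant D = b^2 - 4ac = (1.407)^2 - 4*(-0.439)*1 = 1.979649 - (-1.756) = 3.735649.
D >= 0, so the roots are real: z = (-b +/- sqrt(D)) / (2a) = (-1.407 +/- 1.932783) / (-0.878).
  z_1 = (-1.407 + 1.932783) / (-0.878) = -0.5988,   |z_1| = 0.5988.
  z_2 = (-1.407 - 1.932783) / (-0.878) = 3.8039,   |z_2| = 3.8039.
Moduli of all roots: 0.5988, 3.8039.
All moduli strictly greater than 1? No.
Verdict: Not stationary.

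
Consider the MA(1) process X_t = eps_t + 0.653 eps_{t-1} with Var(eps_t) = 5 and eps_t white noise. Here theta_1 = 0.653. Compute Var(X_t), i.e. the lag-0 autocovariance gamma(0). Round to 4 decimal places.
\gamma(0) = 7.1320

For an MA(q) process X_t = eps_t + sum_i theta_i eps_{t-i} with
Var(eps_t) = sigma^2, the variance is
  gamma(0) = sigma^2 * (1 + sum_i theta_i^2).
  sum_i theta_i^2 = (0.653)^2 = 0.426409.
  gamma(0) = 5 * (1 + 0.426409) = 5 * 1.426409 = 7.132045, which rounds to 7.1320.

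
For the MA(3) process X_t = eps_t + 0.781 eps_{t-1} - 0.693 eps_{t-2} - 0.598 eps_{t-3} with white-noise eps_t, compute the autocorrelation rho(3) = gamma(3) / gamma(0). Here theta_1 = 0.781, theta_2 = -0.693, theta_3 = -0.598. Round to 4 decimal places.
\rho(3) = -0.2443

For an MA(q) process with theta_0 = 1, the autocovariance is
  gamma(k) = sigma^2 * sum_{i=0..q-k} theta_i * theta_{i+k},
and rho(k) = gamma(k) / gamma(0). Sigma^2 cancels.
  numerator   = (1)*(-0.598) = -0.598.
  denominator = (1)^2 + (0.781)^2 + (-0.693)^2 + (-0.598)^2 = 2.447814.
  rho(3) = -0.598 / 2.447814 = -0.2443.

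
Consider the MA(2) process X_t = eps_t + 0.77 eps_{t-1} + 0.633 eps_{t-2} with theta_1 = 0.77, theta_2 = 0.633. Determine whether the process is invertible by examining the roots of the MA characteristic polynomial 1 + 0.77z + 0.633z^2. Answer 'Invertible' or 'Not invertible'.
\text{Invertible}

The MA(q) characteristic polynomial is P(z) = 1 + 0.77z + 0.633z^2.
Invertibility requires all roots to lie outside the unit circle, i.e. |z| > 1 for every root.
Set 1 + (0.77) z + (0.633) z^2 = 0, i.e. a z^2 + b z + c = 0 with a = 0.633, b = 0.77, c = 1.
Discriminant D = b^2 - 4ac = (0.77)^2 - 4*(0.633)*1 = 0.5929 - (2.532) = -1.9391.
D < 0, so the roots are the complex-conjugate pair z = (-b +/- i sqrt(-D)) / (2a) = -0.6082 +/- 1.0999i.
For a conjugate pair |z|^2 = z * conj(z) = (product of roots) = c/a = 1/(0.633) = 1.579779, so |z| = sqrt(1.579779) = 1.2569 for both roots.
Moduli of all roots: 1.2569, 1.2569.
All moduli strictly greater than 1? Yes.
Verdict: Invertible.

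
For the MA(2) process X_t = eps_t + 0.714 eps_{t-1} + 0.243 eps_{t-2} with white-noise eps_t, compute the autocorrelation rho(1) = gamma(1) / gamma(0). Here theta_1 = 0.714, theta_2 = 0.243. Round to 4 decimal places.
\rho(1) = 0.5657

For an MA(q) process with theta_0 = 1, the autocovariance is
  gamma(k) = sigma^2 * sum_{i=0..q-k} theta_i * theta_{i+k},
and rho(k) = gamma(k) / gamma(0). Sigma^2 cancels.
  numerator   = (1)*(0.714) + (0.714)*(0.243) = 0.887502.
  denominator = (1)^2 + (0.714)^2 + (0.243)^2 = 1.568845.
  rho(1) = 0.887502 / 1.568845 = 0.5657.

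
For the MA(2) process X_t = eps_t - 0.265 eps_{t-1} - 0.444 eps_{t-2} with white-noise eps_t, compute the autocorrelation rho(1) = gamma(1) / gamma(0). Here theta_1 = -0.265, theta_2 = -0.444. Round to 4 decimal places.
\rho(1) = -0.1163

For an MA(q) process with theta_0 = 1, the autocovariance is
  gamma(k) = sigma^2 * sum_{i=0..q-k} theta_i * theta_{i+k},
and rho(k) = gamma(k) / gamma(0). Sigma^2 cancels.
  numerator   = (1)*(-0.265) + (-0.265)*(-0.444) = -0.14734.
  denominator = (1)^2 + (-0.265)^2 + (-0.444)^2 = 1.267361.
  rho(1) = -0.14734 / 1.267361 = -0.1163.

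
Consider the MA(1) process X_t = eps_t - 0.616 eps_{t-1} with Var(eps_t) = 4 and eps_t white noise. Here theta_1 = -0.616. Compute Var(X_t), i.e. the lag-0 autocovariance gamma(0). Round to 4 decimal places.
\gamma(0) = 5.5178

For an MA(q) process X_t = eps_t + sum_i theta_i eps_{t-i} with
Var(eps_t) = sigma^2, the variance is
  gamma(0) = sigma^2 * (1 + sum_i theta_i^2).
  sum_i theta_i^2 = (-0.616)^2 = 0.379456.
  gamma(0) = 4 * (1 + 0.379456) = 4 * 1.379456 = 5.517824, which rounds to 5.5178.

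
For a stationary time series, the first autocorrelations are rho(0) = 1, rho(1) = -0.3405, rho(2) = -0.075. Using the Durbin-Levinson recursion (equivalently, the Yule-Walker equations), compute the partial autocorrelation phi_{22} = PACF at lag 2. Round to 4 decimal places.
\phi_{22} = -0.2160

The PACF at lag k is phi_{kk}, the last component of the solution
to the Yule-Walker system G_k phi = r_k where
  (G_k)_{ij} = rho(|i - j|), (r_k)_i = rho(i), i,j = 1..k.
Equivalently, Durbin-Levinson gives phi_{kk} iteratively:
  phi_{11} = rho(1)
  phi_{kk} = [rho(k) - sum_{j=1..k-1} phi_{k-1,j} rho(k-j)]
            / [1 - sum_{j=1..k-1} phi_{k-1,j} rho(j)],
  phi_{k,j} = phi_{k-1,j} - phi_{kk} phi_{k-1,k-j},  j = 1..k-1.
Step k = 1:
  phi_11 = rho(1) = -0.3405.
Step k = 2:
  phi_22 = [rho(2) - phi_11 rho(1)] / [1 - phi_11 rho(1)] = [-0.075 - (-0.3405)(-0.3405)] / [1 - (-0.3405)(-0.3405)]
         = -0.19094025 / 0.88405975 = -0.216.
Therefore phi_{22} = -0.2160.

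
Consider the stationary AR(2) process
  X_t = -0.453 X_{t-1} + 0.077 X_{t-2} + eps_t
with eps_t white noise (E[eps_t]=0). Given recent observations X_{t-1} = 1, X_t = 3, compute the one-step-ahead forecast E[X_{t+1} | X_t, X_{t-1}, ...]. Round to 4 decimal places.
E[X_{t+1} \mid \mathcal F_t] = -1.2820

For an AR(p) model X_t = c + sum_i phi_i X_{t-i} + eps_t, the
one-step-ahead conditional mean is
  E[X_{t+1} | X_t, ...] = c + sum_i phi_i X_{t+1-i}.
Substitute known values:
  E[X_{t+1} | ...] = (-0.453) * (3) + (0.077) * (1)
                   = -1.2820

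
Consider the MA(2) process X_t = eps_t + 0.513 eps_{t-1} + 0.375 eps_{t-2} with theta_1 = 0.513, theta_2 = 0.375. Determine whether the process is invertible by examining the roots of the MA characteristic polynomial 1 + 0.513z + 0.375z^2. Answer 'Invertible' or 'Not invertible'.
\text{Invertible}

The MA(q) characteristic polynomial is P(z) = 1 + 0.513z + 0.375z^2.
Invertibility requires all roots to lie outside the unit circle, i.e. |z| > 1 for every root.
Set 1 + (0.513) z + (0.375) z^2 = 0, i.e. a z^2 + b z + c = 0 with a = 0.375, b = 0.513, c = 1.
Discriminant D = b^2 - 4ac = (0.513)^2 - 4*(0.375)*1 = 0.263169 - (1.5) = -1.236831.
D < 0, so the roots are the complex-conjugate pair z = (-b +/- i sqrt(-D)) / (2a) = -0.684 +/- 1.4828i.
For a conjugate pair |z|^2 = z * conj(z) = (product of roots) = c/a = 1/(0.375) = 2.666667, so |z| = sqrt(2.666667) = 1.633 for both roots.
Moduli of all roots: 1.6330, 1.6330.
All moduli strictly greater than 1? Yes.
Verdict: Invertible.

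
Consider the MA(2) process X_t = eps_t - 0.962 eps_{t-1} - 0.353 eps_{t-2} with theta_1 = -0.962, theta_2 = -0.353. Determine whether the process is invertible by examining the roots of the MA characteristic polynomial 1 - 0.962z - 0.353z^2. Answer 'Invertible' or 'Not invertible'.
\text{Not invertible}

The MA(q) characteristic polynomial is P(z) = 1 - 0.962z - 0.353z^2.
Invertibility requires all roots to lie outside the unit circle, i.e. |z| > 1 for every root.
Set 1 + (-0.962) z + (-0.353) z^2 = 0, i.e. a z^2 + b z + c = 0 with a = -0.353, b = -0.962, c = 1.
Discriminant D = b^2 - 4ac = (-0.962)^2 - 4*(-0.353)*1 = 0.925444 - (-1.412) = 2.337444.
D >= 0, so the roots are real: z = (-b +/- sqrt(D)) / (2a) = (0.962 +/- 1.52887) / (-0.706).
  z_1 = (0.962 + 1.52887) / (-0.706) = -3.5281,   |z_1| = 3.5281.
  z_2 = (0.962 - 1.52887) / (-0.706) = 0.8029,   |z_2| = 0.8029.
Moduli of all roots: 3.5281, 0.8029.
All moduli strictly greater than 1? No.
Verdict: Not invertible.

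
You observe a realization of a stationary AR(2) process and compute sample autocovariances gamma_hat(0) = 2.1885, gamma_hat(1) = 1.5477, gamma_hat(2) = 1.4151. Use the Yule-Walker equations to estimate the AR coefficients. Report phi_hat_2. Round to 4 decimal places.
\hat\phi_{2} = 0.2930

The Yule-Walker equations for an AR(p) process read, in matrix form,
  Gamma_p phi = r_p,   with   (Gamma_p)_{ij} = gamma(|i - j|),
                       (r_p)_i = gamma(i),   i,j = 1..p.
Substitute the sample gammas (Toeplitz matrix and right-hand side of size 2):
  Gamma_p = [[2.1885, 1.5477], [1.5477, 2.1885]]
  r_p     = [1.5477, 1.4151]
Written out:
  2.1885 phi_1 + 1.5477 phi_2 = 1.5477
  1.5477 phi_1 + 2.1885 phi_2 = 1.4151
Solve by Cramer's rule:
  det = gamma(0)^2 - gamma(1)^2 = (2.1885)^2 - (1.5477)^2 = 4.78953225 - 2.39537529 = 2.39415696
  phi_hat_1 = [gamma(1) gamma(0) - gamma(1) gamma(2)] / det = [(1.5477)(2.1885) - (1.5477)(1.4151)] / 2.39415696 = 1.19699118 / 2.39415696 = 0.5
  phi_hat_2 = [gamma(0) gamma(2) - gamma(1)^2] / det = [(2.1885)(1.4151) - (1.5477)^2] / 2.39415696 = 0.70157106 / 2.39415696 = 0.293
So phi_hat = [0.5000, 0.2930].
Therefore phi_hat_2 = 0.2930.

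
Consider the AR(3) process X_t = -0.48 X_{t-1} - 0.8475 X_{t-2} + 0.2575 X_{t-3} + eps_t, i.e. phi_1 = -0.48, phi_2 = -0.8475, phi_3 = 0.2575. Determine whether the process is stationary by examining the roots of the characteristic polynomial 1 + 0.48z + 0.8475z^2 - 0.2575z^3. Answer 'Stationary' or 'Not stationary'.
\text{Not stationary}

The AR(p) characteristic polynomial is P(z) = 1 + 0.48z + 0.8475z^2 - 0.2575z^3.
Stationarity requires all roots to lie outside the unit circle, i.e. |z| > 1 for every root.
Degree 3: look for a simple real root z0 first, then factor out (1 - z/z0) and solve the remaining quadratic.
Testing z0 = 4: P(4) = 1 + (0.48)(4) + (0.8475)(4)^2 + (-0.2575)(4)^3
  = 1 + (1.92) + (13.56) + (-16.48) = 0.  So z_0 = 4 is a root, |z_0| = 4.
Divide out the factor (1 - 0.25 z) = (1 - z/z0) (since 1/z0 = 0.25):
  P(z) = (1 - 0.25 z)(1 + (0.73) z + (1.03) z^2)
  [check: z-coef 0.73 - (0.25) = 0.48; z^2-coef 1.03 - (0.25)(0.73) = 0.8475; z^3-coef -(0.25)(1.03) = -0.2575.]
Remaining roots from the quadratic factor 1 + (0.73) z + (1.03) z^2:
  Set 1 + (0.73) z + (1.03) z^2 = 0, i.e. a z^2 + b z + c = 0 with a = 1.03, b = 0.73, c = 1.
  Discriminant D = b^2 - 4ac = (0.73)^2 - 4*(1.03)*1 = 0.5329 - (4.12) = -3.5871.
  D < 0, so the roots are the complex-conjugate pair z = (-b +/- i sqrt(-D)) / (2a) = -0.3544 +/- 0.9194i.
  For a conjugate pair |z|^2 = z * conj(z) = (product of roots) = c/a = 1/(1.03) = 0.970874, so |z| = sqrt(0.970874) = 0.9853 for both roots.
Moduli of all roots: 4.0000, 0.9853, 0.9853.
All moduli strictly greater than 1? No.
Verdict: Not stationary.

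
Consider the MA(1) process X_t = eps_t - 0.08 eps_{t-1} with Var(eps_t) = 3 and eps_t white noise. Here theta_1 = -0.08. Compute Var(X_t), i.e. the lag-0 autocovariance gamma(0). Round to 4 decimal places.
\gamma(0) = 3.0192

For an MA(q) process X_t = eps_t + sum_i theta_i eps_{t-i} with
Var(eps_t) = sigma^2, the variance is
  gamma(0) = sigma^2 * (1 + sum_i theta_i^2).
  sum_i theta_i^2 = (-0.08)^2 = 0.0064.
  gamma(0) = 3 * (1 + 0.0064) = 3 * 1.0064 = 3.0192.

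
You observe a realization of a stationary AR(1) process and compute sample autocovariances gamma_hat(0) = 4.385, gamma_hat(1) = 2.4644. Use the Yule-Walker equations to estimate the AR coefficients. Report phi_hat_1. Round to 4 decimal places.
\hat\phi_{1} = 0.5620

The Yule-Walker equations for an AR(p) process read, in matrix form,
  Gamma_p phi = r_p,   with   (Gamma_p)_{ij} = gamma(|i - j|),
                       (r_p)_i = gamma(i),   i,j = 1..p.
Substitute the sample gammas (Toeplitz matrix and right-hand side of size 1):
  Gamma_p = [[4.385]]
  r_p     = [2.4644]
With p = 1 this is the single equation gamma(0) phi_1 = gamma(1):
  phi_hat_1 = gamma(1) / gamma(0) = 2.4644 / 4.385 = 0.5620.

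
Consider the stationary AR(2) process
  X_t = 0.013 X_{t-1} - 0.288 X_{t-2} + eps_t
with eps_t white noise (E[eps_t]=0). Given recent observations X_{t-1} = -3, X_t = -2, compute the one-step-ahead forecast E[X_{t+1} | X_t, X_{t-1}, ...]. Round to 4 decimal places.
E[X_{t+1} \mid \mathcal F_t] = 0.8380

For an AR(p) model X_t = c + sum_i phi_i X_{t-i} + eps_t, the
one-step-ahead conditional mean is
  E[X_{t+1} | X_t, ...] = c + sum_i phi_i X_{t+1-i}.
Substitute known values:
  E[X_{t+1} | ...] = (0.013) * (-2) + (-0.288) * (-3)
                   = 0.8380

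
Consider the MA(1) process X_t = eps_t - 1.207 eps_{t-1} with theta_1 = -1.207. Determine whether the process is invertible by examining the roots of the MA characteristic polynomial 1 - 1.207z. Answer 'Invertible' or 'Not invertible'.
\text{Not invertible}

The MA(q) characteristic polynomial is P(z) = 1 - 1.207z.
Invertibility requires all roots to lie outside the unit circle, i.e. |z| > 1 for every root.
This is linear in z: 1 + (-1.207) z = 0  =>  z = -1/(-1.207) = 0.8285,  |z| = 0.8285.
Moduli of all roots: 0.8285.
All moduli strictly greater than 1? No.
Verdict: Not invertible.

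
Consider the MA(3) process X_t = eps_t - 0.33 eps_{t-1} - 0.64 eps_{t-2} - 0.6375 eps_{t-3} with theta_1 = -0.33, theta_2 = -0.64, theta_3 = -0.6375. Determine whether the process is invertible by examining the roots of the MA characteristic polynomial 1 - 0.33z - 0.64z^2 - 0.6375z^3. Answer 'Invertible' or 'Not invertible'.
\text{Not invertible}

The MA(q) characteristic polynomial is P(z) = 1 - 0.33z - 0.64z^2 - 0.6375z^3.
Invertibility requires all roots to lie outside the unit circle, i.e. |z| > 1 for every root.
Degree 3: look for a simple real root z0 first, then factor out (1 - z/z0) and solve the remaining quadratic.
Testing z0 = 0.8: P(0.8) = 1 + (-0.33)(0.8) + (-0.64)(0.8)^2 + (-0.6375)(0.8)^3
  = 1 + (-0.264) + (-0.4096) + (-0.3264) = 0.  So z_0 = 0.8 is a root, |z_0| = 0.8.
Divide out the factor (1 - 1.25 z) = (1 - z/z0) (since 1/z0 = 1.25):
  P(z) = (1 - 1.25 z)(1 + (0.92) z + (0.51) z^2)
  [check: z-coef 0.92 - (1.25) = -0.33; z^2-coef 0.51 - (1.25)(0.92) = -0.64; z^3-coef -(1.25)(0.51) = -0.6375.]
Remaining roots from the quadratic factor 1 + (0.92) z + (0.51) z^2:
  Set 1 + (0.92) z + (0.51) z^2 = 0, i.e. a z^2 + b z + c = 0 with a = 0.51, b = 0.92, c = 1.
  Discriminant D = b^2 - 4ac = (0.92)^2 - 4*(0.51)*1 = 0.8464 - (2.04) = -1.1936.
  D < 0, so the roots are the complex-conjugate pair z = (-b +/- i sqrt(-D)) / (2a) = -0.902 +/- 1.0711i.
  For a conjugate pair |z|^2 = z * conj(z) = (product of roots) = c/a = 1/(0.51) = 1.960784, so |z| = sqrt(1.960784) = 1.4003 for both roots.
Moduli of all roots: 0.8000, 1.4003, 1.4003.
All moduli strictly greater than 1? No.
Verdict: Not invertible.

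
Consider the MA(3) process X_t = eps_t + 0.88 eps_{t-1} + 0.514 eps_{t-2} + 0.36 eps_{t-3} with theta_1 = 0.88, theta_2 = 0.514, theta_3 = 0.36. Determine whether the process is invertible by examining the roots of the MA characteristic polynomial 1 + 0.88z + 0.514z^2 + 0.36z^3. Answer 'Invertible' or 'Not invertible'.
\text{Invertible}

The MA(q) characteristic polynomial is P(z) = 1 + 0.88z + 0.514z^2 + 0.36z^3.
Invertibility requires all roots to lie outside the unit circle, i.e. |z| > 1 for every root.
Degree 3: look for a simple real root z0 first, then factor out (1 - z/z0) and solve the remaining quadratic.
Testing z0 = -1.25: P(-1.25) = 1 + (0.88)(-1.25) + (0.514)(-1.25)^2 + (0.36)(-1.25)^3
  = 1 + (-1.1) + (0.803125) + (-0.703125) = 0.  So z_0 = -1.25 is a root, |z_0| = 1.25.
Divide out the factor (1 + 0.8 z) = (1 - z/z0) (since 1/z0 = -0.8):
  P(z) = (1 + 0.8 z)(1 + (0.08) z + (0.45) z^2)
  [check: z-coef 0.08 - (-0.8) = 0.88; z^2-coef 0.45 - (-0.8)(0.08) = 0.514; z^3-coef -(-0.8)(0.45) = 0.36.]
Remaining roots from the quadratic factor 1 + (0.08) z + (0.45) z^2:
  Set 1 + (0.08) z + (0.45) z^2 = 0, i.e. a z^2 + b z + c = 0 with a = 0.45, b = 0.08, c = 1.
  Discriminant D = b^2 - 4ac = (0.08)^2 - 4*(0.45)*1 = 0.0064 - (1.8) = -1.7936.
  D < 0, so the roots are the complex-conjugate pair z = (-b +/- i sqrt(-D)) / (2a) = -0.0889 +/- 1.4881i.
  For a conjugate pair |z|^2 = z * conj(z) = (product of roots) = c/a = 1/(0.45) = 2.222222, so |z| = sqrt(2.222222) = 1.4907 for both roots.
Moduli of all roots: 1.2500, 1.4907, 1.4907.
All moduli strictly greater than 1? Yes.
Verdict: Invertible.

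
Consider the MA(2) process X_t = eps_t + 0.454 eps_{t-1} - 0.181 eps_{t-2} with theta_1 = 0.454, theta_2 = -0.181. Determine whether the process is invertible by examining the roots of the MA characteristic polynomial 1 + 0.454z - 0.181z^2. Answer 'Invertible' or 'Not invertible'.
\text{Invertible}

The MA(q) characteristic polynomial is P(z) = 1 + 0.454z - 0.181z^2.
Invertibility requires all roots to lie outside the unit circle, i.e. |z| > 1 for every root.
Set 1 + (0.454) z + (-0.181) z^2 = 0, i.e. a z^2 + b z + c = 0 with a = -0.181, b = 0.454, c = 1.
Discriminant D = b^2 - 4ac = (0.454)^2 - 4*(-0.181)*1 = 0.206116 - (-0.724) = 0.930116.
D >= 0, so the roots are real: z = (-b +/- sqrt(D)) / (2a) = (-0.454 +/- 0.964425) / (-0.362).
  z_1 = (-0.454 + 0.964425) / (-0.362) = -1.41,   |z_1| = 1.41.
  z_2 = (-0.454 - 0.964425) / (-0.362) = 3.9183,   |z_2| = 3.9183.
Moduli of all roots: 1.4100, 3.9183.
All moduli strictly greater than 1? Yes.
Verdict: Invertible.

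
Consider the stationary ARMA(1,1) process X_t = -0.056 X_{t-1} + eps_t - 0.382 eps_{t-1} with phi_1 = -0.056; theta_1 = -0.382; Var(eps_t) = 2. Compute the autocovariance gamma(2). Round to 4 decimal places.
\gamma(2) = 0.0503

Multiply the model equation by X_{t-k} and take expectations. With theta_0 = psi_0 = 1 and psi_j the MA(infinity) weights, this gives
  gamma(k) - sum_i phi_i gamma(k-i) = c_k,
  c_k = sigma^2 * sum_{j=k..q} theta_j psi_{j-k}   (c_k = 0 for k > q),
using gamma(-m) = gamma(m).
psi-weights needed (psi_j = theta_j + sum_i phi_i psi_{j-i}):
  psi_1 = theta_1 + phi_1 = -0.382 + (-0.056) = -0.438
Right-hand sides:
  c_0 = sigma^2 (1 + theta_1 psi_1) = 2 * (1 + (-0.382)(-0.438)) = 2 * 1.167316 = 2.334632
  c_1 = sigma^2 theta_1 = 2 * (-0.382) = -0.764
  c_2 = 0
Equations for k = 0 and k = 1 (AR order 1):
  gamma(0) = phi_1 gamma(1) + c_0
  gamma(1) = phi_1 gamma(0) + c_1
Substituting the second into the first: gamma(0) (1 - phi_1^2) = c_0 + phi_1 c_1, so
  gamma(0) = (c_0 + phi_1 c_1) / (1 - phi_1^2) = (2.334632 + (-0.056)(-0.764)) / (1 - (-0.056)^2) = 2.377416 / 0.996864 = 2.384895.
  gamma(1) = phi_1 gamma(0) + c_1 = (-0.056)(2.384895) + (-0.764) = -0.897554.
For k = 2 (> q): gamma(2) = phi_1 gamma(1) = (-0.056)(-0.897554) = 0.050263.
Therefore gamma(2) = 0.0503 (to 4 decimal places).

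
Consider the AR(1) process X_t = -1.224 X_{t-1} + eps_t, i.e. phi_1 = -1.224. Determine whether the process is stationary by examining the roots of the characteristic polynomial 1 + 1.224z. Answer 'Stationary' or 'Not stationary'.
\text{Not stationary}

The AR(p) characteristic polynomial is P(z) = 1 + 1.224z.
Stationarity requires all roots to lie outside the unit circle, i.e. |z| > 1 for every root.
This is linear in z: 1 + (1.224) z = 0  =>  z = -1/(1.224) = -0.816993,  |z| = 0.816993.
Moduli of all roots: 0.8170.
All moduli strictly greater than 1? No.
Verdict: Not stationary.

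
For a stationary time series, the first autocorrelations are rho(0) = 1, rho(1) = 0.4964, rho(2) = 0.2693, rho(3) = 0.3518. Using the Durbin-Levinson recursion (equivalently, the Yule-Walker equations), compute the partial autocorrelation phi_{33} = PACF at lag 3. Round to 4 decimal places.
\phi_{33} = 0.2751

The PACF at lag k is phi_{kk}, the last component of the solution
to the Yule-Walker system G_k phi = r_k where
  (G_k)_{ij} = rho(|i - j|), (r_k)_i = rho(i), i,j = 1..k.
Equivalently, Durbin-Levinson gives phi_{kk} iteratively:
  phi_{11} = rho(1)
  phi_{kk} = [rho(k) - sum_{j=1..k-1} phi_{k-1,j} rho(k-j)]
            / [1 - sum_{j=1..k-1} phi_{k-1,j} rho(j)],
  phi_{k,j} = phi_{k-1,j} - phi_{kk} phi_{k-1,k-j},  j = 1..k-1.
Step k = 1:
  phi_11 = rho(1) = 0.4964.
Step k = 2:
  phi_22 = [rho(2) - phi_11 rho(1)] / [1 - phi_11 rho(1)] = [0.2693 - (0.4964)(0.4964)] / [1 - (0.4964)(0.4964)]
         = 0.02288704 / 0.75358704 = 0.030371.
  Update: phi_21 = phi_11 - phi_22 phi_11 = 0.4964 - (0.030371)(0.4964) = 0.481324.
Step k = 3:
  phi_33 = [rho(3) - phi_21 rho(2) - phi_22 rho(1)] / [1 - phi_21 rho(1) - phi_22 rho(2)]
    numerator   = 0.3518 - (0.481324)(0.2693) - (0.030371)(0.4964) = 0.2071034
    denominator = 1 - (0.481324)(0.4964) - (0.030371)(0.2693) = 0.75289194
  phi_33 = 0.2071034 / 0.75289194 = 0.2751.
Therefore phi_{33} = 0.2751.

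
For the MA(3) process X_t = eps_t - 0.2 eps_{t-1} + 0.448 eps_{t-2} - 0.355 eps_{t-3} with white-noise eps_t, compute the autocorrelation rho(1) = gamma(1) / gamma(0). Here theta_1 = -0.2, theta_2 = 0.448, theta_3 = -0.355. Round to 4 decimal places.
\rho(1) = -0.3283

For an MA(q) process with theta_0 = 1, the autocovariance is
  gamma(k) = sigma^2 * sum_{i=0..q-k} theta_i * theta_{i+k},
and rho(k) = gamma(k) / gamma(0). Sigma^2 cancels.
  numerator   = (1)*(-0.2) + (-0.2)*(0.448) + (0.448)*(-0.355) = -0.44864.
  denominator = (1)^2 + (-0.2)^2 + (0.448)^2 + (-0.355)^2 = 1.366729.
  rho(1) = -0.44864 / 1.366729 = -0.3283.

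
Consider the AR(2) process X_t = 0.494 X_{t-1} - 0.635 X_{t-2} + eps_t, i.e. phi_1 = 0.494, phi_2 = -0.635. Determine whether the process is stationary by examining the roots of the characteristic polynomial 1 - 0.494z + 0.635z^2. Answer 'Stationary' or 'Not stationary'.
\text{Stationary}

The AR(p) characteristic polynomial is P(z) = 1 - 0.494z + 0.635z^2.
Stationarity requires all roots to lie outside the unit circle, i.e. |z| > 1 for every root.
Set 1 + (-0.494) z + (0.635) z^2 = 0, i.e. a z^2 + b z + c = 0 with a = 0.635, b = -0.494, c = 1.
Discriminant D = b^2 - 4ac = (-0.494)^2 - 4*(0.635)*1 = 0.244036 - (2.54) = -2.295964.
D < 0, so the roots are the complex-conjugate pair z = (-b +/- i sqrt(-D)) / (2a) = 0.389 +/- 1.1931i.
For a conjugate pair |z|^2 = z * conj(z) = (product of roots) = c/a = 1/(0.635) = 1.574803, so |z| = sqrt(1.574803) = 1.2549 for both roots.
Moduli of all roots: 1.2549, 1.2549.
All moduli strictly greater than 1? Yes.
Verdict: Stationary.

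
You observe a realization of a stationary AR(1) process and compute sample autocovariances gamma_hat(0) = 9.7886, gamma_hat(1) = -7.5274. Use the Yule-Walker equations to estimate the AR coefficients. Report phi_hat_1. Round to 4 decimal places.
\hat\phi_{1} = -0.7690

The Yule-Walker equations for an AR(p) process read, in matrix form,
  Gamma_p phi = r_p,   with   (Gamma_p)_{ij} = gamma(|i - j|),
                       (r_p)_i = gamma(i),   i,j = 1..p.
Substitute the sample gammas (Toeplitz matrix and right-hand side of size 1):
  Gamma_p = [[9.7886]]
  r_p     = [-7.5274]
With p = 1 this is the single equation gamma(0) phi_1 = gamma(1):
  phi_hat_1 = gamma(1) / gamma(0) = -7.5274 / 9.7886 = -0.7690.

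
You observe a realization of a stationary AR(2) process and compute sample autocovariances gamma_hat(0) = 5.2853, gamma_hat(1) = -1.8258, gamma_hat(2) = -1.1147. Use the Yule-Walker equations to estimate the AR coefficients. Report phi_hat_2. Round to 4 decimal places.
\hat\phi_{2} = -0.3750

The Yule-Walker equations for an AR(p) process read, in matrix form,
  Gamma_p phi = r_p,   with   (Gamma_p)_{ij} = gamma(|i - j|),
                       (r_p)_i = gamma(i),   i,j = 1..p.
Substitute the sample gammas (Toeplitz matrix and right-hand side of size 2):
  Gamma_p = [[5.2853, -1.8258], [-1.8258, 5.2853]]
  r_p     = [-1.8258, -1.1147]
Written out:
  5.2853 phi_1 - 1.8258 phi_2 = -1.8258
  -1.8258 phi_1 + 5.2853 phi_2 = -1.1147
Solve by Cramer's rule:
  det = gamma(0)^2 - gamma(1)^2 = (5.2853)^2 - (-1.8258)^2 = 27.93439609 - 3.33354564 = 24.60085045
  phi_hat_1 = [gamma(1) gamma(0) - gamma(1) gamma(2)] / det = [(-1.8258)(5.2853) - (-1.8258)(-1.1147)] / 24.60085045 = -11.68512 / 24.60085045 = -0.475
  phi_hat_2 = [gamma(0) gamma(2) - gamma(1)^2] / det = [(5.2853)(-1.1147) - (-1.8258)^2] / 24.60085045 = -9.22506955 / 24.60085045 = -0.375
So phi_hat = [-0.4750, -0.3750].
Therefore phi_hat_2 = -0.3750.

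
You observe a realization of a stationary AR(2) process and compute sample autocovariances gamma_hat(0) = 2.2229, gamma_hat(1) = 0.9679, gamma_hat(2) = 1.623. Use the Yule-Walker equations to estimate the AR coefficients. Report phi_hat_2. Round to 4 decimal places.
\hat\phi_{2} = 0.6670

The Yule-Walker equations for an AR(p) process read, in matrix form,
  Gamma_p phi = r_p,   with   (Gamma_p)_{ij} = gamma(|i - j|),
                       (r_p)_i = gamma(i),   i,j = 1..p.
Substitute the sample gammas (Toeplitz matrix and right-hand side of size 2):
  Gamma_p = [[2.2229, 0.9679], [0.9679, 2.2229]]
  r_p     = [0.9679, 1.623]
Written out:
  2.2229 phi_1 + 0.9679 phi_2 = 0.9679
  0.9679 phi_1 + 2.2229 phi_2 = 1.623
Solve by Cramer's rule:
  det = gamma(0)^2 - gamma(1)^2 = (2.2229)^2 - (0.9679)^2 = 4.94128441 - 0.93683041 = 4.004454
  phi_hat_1 = [gamma(1) gamma(0) - gamma(1) gamma(2)] / det = [(0.9679)(2.2229) - (0.9679)(1.623)] / 4.004454 = 0.58064321 / 4.004454 = 0.145
  phi_hat_2 = [gamma(0) gamma(2) - gamma(1)^2] / det = [(2.2229)(1.623) - (0.9679)^2] / 4.004454 = 2.67093629 / 4.004454 = 0.667
So phi_hat = [0.1450, 0.6670].
Therefore phi_hat_2 = 0.6670.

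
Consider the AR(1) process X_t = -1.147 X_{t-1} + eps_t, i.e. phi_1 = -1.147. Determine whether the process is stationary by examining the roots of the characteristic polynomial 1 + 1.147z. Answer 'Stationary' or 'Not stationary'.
\text{Not stationary}

The AR(p) characteristic polynomial is P(z) = 1 + 1.147z.
Stationarity requires all roots to lie outside the unit circle, i.e. |z| > 1 for every root.
This is linear in z: 1 + (1.147) z = 0  =>  z = -1/(1.147) = -0.87184,  |z| = 0.87184.
Moduli of all roots: 0.8718.
All moduli strictly greater than 1? No.
Verdict: Not stationary.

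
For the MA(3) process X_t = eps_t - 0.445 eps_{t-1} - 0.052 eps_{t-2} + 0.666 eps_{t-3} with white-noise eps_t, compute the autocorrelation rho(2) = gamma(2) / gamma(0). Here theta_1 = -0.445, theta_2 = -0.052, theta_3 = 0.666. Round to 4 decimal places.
\rho(2) = -0.2119

For an MA(q) process with theta_0 = 1, the autocovariance is
  gamma(k) = sigma^2 * sum_{i=0..q-k} theta_i * theta_{i+k},
and rho(k) = gamma(k) / gamma(0). Sigma^2 cancels.
  numerator   = (1)*(-0.052) + (-0.445)*(0.666) = -0.34837.
  denominator = (1)^2 + (-0.445)^2 + (-0.052)^2 + (0.666)^2 = 1.644285.
  rho(2) = -0.34837 / 1.644285 = -0.2119.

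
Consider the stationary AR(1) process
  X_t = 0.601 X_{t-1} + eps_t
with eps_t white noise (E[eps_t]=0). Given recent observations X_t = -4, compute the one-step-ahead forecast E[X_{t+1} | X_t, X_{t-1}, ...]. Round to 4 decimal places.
E[X_{t+1} \mid \mathcal F_t] = -2.4040

For an AR(p) model X_t = c + sum_i phi_i X_{t-i} + eps_t, the
one-step-ahead conditional mean is
  E[X_{t+1} | X_t, ...] = c + sum_i phi_i X_{t+1-i}.
Substitute known values:
  E[X_{t+1} | ...] = (0.601) * (-4)
                   = -2.4040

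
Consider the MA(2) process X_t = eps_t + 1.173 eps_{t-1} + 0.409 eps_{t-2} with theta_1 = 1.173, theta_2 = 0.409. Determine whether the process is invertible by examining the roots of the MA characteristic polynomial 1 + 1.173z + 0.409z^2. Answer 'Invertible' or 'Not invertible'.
\text{Invertible}

The MA(q) characteristic polynomial is P(z) = 1 + 1.173z + 0.409z^2.
Invertibility requires all roots to lie outside the unit circle, i.e. |z| > 1 for every root.
Set 1 + (1.173) z + (0.409) z^2 = 0, i.e. a z^2 + b z + c = 0 with a = 0.409, b = 1.173, c = 1.
Discriminant D = b^2 - 4ac = (1.173)^2 - 4*(0.409)*1 = 1.375929 - (1.636) = -0.260071.
D < 0, so the roots are the complex-conjugate pair z = (-b +/- i sqrt(-D)) / (2a) = -1.434 +/- 0.6234i.
For a conjugate pair |z|^2 = z * conj(z) = (product of roots) = c/a = 1/(0.409) = 2.444988, so |z| = sqrt(2.444988) = 1.5636 for both roots.
Moduli of all roots: 1.5636, 1.5636.
All moduli strictly greater than 1? Yes.
Verdict: Invertible.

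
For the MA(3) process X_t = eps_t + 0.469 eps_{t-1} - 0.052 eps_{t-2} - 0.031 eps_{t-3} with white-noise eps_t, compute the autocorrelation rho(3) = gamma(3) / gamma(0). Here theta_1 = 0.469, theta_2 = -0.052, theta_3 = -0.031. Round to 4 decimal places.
\rho(3) = -0.0253

For an MA(q) process with theta_0 = 1, the autocovariance is
  gamma(k) = sigma^2 * sum_{i=0..q-k} theta_i * theta_{i+k},
and rho(k) = gamma(k) / gamma(0). Sigma^2 cancels.
  numerator   = (1)*(-0.031) = -0.031.
  denominator = (1)^2 + (0.469)^2 + (-0.052)^2 + (-0.031)^2 = 1.223626.
  rho(3) = -0.031 / 1.223626 = -0.0253.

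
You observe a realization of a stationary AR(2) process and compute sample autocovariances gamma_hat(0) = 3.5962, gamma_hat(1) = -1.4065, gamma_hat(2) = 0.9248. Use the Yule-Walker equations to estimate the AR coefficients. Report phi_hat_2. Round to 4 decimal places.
\hat\phi_{2} = 0.1230

The Yule-Walker equations for an AR(p) process read, in matrix form,
  Gamma_p phi = r_p,   with   (Gamma_p)_{ij} = gamma(|i - j|),
                       (r_p)_i = gamma(i),   i,j = 1..p.
Substitute the sample gammas (Toeplitz matrix and right-hand side of size 2):
  Gamma_p = [[3.5962, -1.4065], [-1.4065, 3.5962]]
  r_p     = [-1.4065, 0.9248]
Written out:
  3.5962 phi_1 - 1.4065 phi_2 = -1.4065
  -1.4065 phi_1 + 3.5962 phi_2 = 0.9248
Solve by Cramer's rule:
  det = gamma(0)^2 - gamma(1)^2 = (3.5962)^2 - (-1.4065)^2 = 12.93265444 - 1.97824225 = 10.95441219
  phi_hat_1 = [gamma(1) gamma(0) - gamma(1) gamma(2)] / det = [(-1.4065)(3.5962) - (-1.4065)(0.9248)] / 10.95441219 = -3.7573241 / 10.95441219 = -0.343
  phi_hat_2 = [gamma(0) gamma(2) - gamma(1)^2] / det = [(3.5962)(0.9248) - (-1.4065)^2] / 10.95441219 = 1.34752351 / 10.95441219 = 0.123
So phi_hat = [-0.3430, 0.1230].
Therefore phi_hat_2 = 0.1230.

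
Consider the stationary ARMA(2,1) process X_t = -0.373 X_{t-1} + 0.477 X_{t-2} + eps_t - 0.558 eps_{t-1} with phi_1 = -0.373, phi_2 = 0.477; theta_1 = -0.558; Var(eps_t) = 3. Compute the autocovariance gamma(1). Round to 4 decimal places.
\gamma(1) = -15.0796

Multiply the model equation by X_{t-k} and take expectations. With theta_0 = psi_0 = 1 and psi_j the MA(infinity) weights, this gives
  gamma(k) - sum_i phi_i gamma(k-i) = c_k,
  c_k = sigma^2 * sum_{j=k..q} theta_j psi_{j-k}   (c_k = 0 for k > q),
using gamma(-m) = gamma(m).
psi-weights needed (psi_j = theta_j + sum_i phi_i psi_{j-i}):
  psi_1 = theta_1 + phi_1 = -0.558 + (-0.373) = -0.931
Right-hand sides:
  c_0 = sigma^2 (1 + theta_1 psi_1) = 3 * (1 + (-0.558)(-0.931)) = 3 * 1.519498 = 4.558494
  c_1 = sigma^2 theta_1 = 3 * (-0.558) = -1.674
  c_2 = 0
Equations for k = 0, 1, 2 (AR order 2, c_2 = 0):
  (E0) gamma(0) = phi_1 gamma(1) + phi_2 gamma(2) + c_0
  (E1) gamma(1) = phi_1 gamma(0) + phi_2 gamma(1) + c_1
  (E2) gamma(2) = phi_1 gamma(1) + phi_2 gamma(0)
From (E1): gamma(1) = A gamma(0) + B with
  A = phi_1 / (1 - phi_2) = -0.373 / 0.523 = -0.713193,   B = c_1 / (1 - phi_2) = -1.674 / 0.523 = -3.200765.
Insert (E2) into (E0): gamma(0) (1 - phi_2^2) = phi_1 (1 + phi_2) gamma(1) + c_0.
  phi_1 (1 + phi_2) = (-0.373)(1.477) = -0.550921,   1 - phi_2^2 = 0.772471.
Replace gamma(1) by A gamma(0) + B and collect gamma(0):
  gamma(0) [0.772471 - (-0.550921)(-0.713193)] = (-0.550921)(-3.200765) + 4.558494
  gamma(0) * 0.379558 = 6.321863
  gamma(0) = 6.321863 / 0.379558 = 16.655857.
  gamma(1) = A gamma(0) + B = (-0.713193)(16.655857) + (-3.200765) = -15.079607.
Therefore gamma(1) = -15.0796 (to 4 decimal places).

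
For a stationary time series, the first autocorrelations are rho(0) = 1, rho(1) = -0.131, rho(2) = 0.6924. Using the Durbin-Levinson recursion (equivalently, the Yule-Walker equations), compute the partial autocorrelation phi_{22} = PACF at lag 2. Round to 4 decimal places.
\phi_{22} = 0.6870

The PACF at lag k is phi_{kk}, the last component of the solution
to the Yule-Walker system G_k phi = r_k where
  (G_k)_{ij} = rho(|i - j|), (r_k)_i = rho(i), i,j = 1..k.
Equivalently, Durbin-Levinson gives phi_{kk} iteratively:
  phi_{11} = rho(1)
  phi_{kk} = [rho(k) - sum_{j=1..k-1} phi_{k-1,j} rho(k-j)]
            / [1 - sum_{j=1..k-1} phi_{k-1,j} rho(j)],
  phi_{k,j} = phi_{k-1,j} - phi_{kk} phi_{k-1,k-j},  j = 1..k-1.
Step k = 1:
  phi_11 = rho(1) = -0.131.
Step k = 2:
  phi_22 = [rho(2) - phi_11 rho(1)] / [1 - phi_11 rho(1)] = [0.6924 - (-0.131)(-0.131)] / [1 - (-0.131)(-0.131)]
         = 0.675239 / 0.982839 = 0.687.
Therefore phi_{22} = 0.6870.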